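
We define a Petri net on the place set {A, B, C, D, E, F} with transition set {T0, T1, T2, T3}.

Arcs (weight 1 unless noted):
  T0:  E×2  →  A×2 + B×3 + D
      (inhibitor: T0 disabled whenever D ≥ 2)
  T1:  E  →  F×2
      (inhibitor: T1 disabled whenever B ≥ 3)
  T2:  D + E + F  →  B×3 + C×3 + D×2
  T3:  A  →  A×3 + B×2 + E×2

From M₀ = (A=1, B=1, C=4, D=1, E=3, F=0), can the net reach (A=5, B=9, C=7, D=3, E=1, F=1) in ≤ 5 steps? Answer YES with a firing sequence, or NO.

step 1: fire T1:  (A=1, B=1, C=4, D=1, E=3, F=0) → (A=1, B=1, C=4, D=1, E=2, F=2)
step 2: fire T0:  (A=1, B=1, C=4, D=1, E=2, F=2) → (A=3, B=4, C=4, D=2, E=0, F=2)
step 3: fire T3:  (A=3, B=4, C=4, D=2, E=0, F=2) → (A=5, B=6, C=4, D=2, E=2, F=2)
step 4: fire T2:  (A=5, B=6, C=4, D=2, E=2, F=2) → (A=5, B=9, C=7, D=3, E=1, F=1)

YES — reachable via ⟨T1, T0, T3, T2⟩ (4 firings)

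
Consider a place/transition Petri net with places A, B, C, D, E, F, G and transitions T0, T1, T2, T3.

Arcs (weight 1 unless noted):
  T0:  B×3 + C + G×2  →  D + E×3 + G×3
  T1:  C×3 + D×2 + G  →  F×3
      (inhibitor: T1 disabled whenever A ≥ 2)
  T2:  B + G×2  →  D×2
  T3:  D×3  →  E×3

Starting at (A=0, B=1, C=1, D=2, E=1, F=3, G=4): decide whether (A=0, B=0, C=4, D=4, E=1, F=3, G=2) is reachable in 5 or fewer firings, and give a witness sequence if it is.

depth 0: 1 marking
depth 1: 2 markings reached so far
depth 2: 3 markings reached so far
depth 3: 3 markings reached so far
(frontier empty at depth 3; search complete)
target is not among the 3 markings reachable within 5 steps

NO — not reachable within 5 firings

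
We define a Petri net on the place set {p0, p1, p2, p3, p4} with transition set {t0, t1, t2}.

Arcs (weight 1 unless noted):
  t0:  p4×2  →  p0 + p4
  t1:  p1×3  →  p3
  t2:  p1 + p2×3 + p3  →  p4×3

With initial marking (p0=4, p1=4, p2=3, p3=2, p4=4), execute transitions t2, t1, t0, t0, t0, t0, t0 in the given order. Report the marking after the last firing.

step 1: fire t2:  (p0=4, p1=4, p2=3, p3=2, p4=4) → (p0=4, p1=3, p2=0, p3=1, p4=7)
step 2: fire t1:  (p0=4, p1=3, p2=0, p3=1, p4=7) → (p0=4, p1=0, p2=0, p3=2, p4=7)
step 3: fire t0:  (p0=4, p1=0, p2=0, p3=2, p4=7) → (p0=5, p1=0, p2=0, p3=2, p4=6)
step 4: fire t0:  (p0=5, p1=0, p2=0, p3=2, p4=6) → (p0=6, p1=0, p2=0, p3=2, p4=5)
step 5: fire t0:  (p0=6, p1=0, p2=0, p3=2, p4=5) → (p0=7, p1=0, p2=0, p3=2, p4=4)
step 6: fire t0:  (p0=7, p1=0, p2=0, p3=2, p4=4) → (p0=8, p1=0, p2=0, p3=2, p4=3)
step 7: fire t0:  (p0=8, p1=0, p2=0, p3=2, p4=3) → (p0=9, p1=0, p2=0, p3=2, p4=2)

(p0=9, p1=0, p2=0, p3=2, p4=2)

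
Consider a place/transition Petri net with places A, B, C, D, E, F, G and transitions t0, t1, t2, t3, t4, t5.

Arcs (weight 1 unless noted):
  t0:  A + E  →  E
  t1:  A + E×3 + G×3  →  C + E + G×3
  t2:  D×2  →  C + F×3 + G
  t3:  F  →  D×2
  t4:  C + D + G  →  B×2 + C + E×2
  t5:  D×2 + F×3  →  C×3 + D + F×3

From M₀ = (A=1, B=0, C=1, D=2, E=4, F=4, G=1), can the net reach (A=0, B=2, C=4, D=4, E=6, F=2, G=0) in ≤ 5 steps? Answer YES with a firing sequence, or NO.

step 1: fire t0:  (A=1, B=0, C=1, D=2, E=4, F=4, G=1) → (A=0, B=0, C=1, D=2, E=4, F=4, G=1)
step 2: fire t3:  (A=0, B=0, C=1, D=2, E=4, F=4, G=1) → (A=0, B=0, C=1, D=4, E=4, F=3, G=1)
step 3: fire t4:  (A=0, B=0, C=1, D=4, E=4, F=3, G=1) → (A=0, B=2, C=1, D=3, E=6, F=3, G=0)
step 4: fire t5:  (A=0, B=2, C=1, D=3, E=6, F=3, G=0) → (A=0, B=2, C=4, D=2, E=6, F=3, G=0)
step 5: fire t3:  (A=0, B=2, C=4, D=2, E=6, F=3, G=0) → (A=0, B=2, C=4, D=4, E=6, F=2, G=0)

YES — reachable via ⟨t0, t3, t4, t5, t3⟩ (5 firings)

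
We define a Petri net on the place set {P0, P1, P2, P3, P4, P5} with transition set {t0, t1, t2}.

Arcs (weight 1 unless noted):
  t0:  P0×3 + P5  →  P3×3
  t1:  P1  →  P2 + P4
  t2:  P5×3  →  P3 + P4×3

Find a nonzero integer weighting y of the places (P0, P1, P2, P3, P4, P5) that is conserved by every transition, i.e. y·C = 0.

y = (P0:0, P1:1, P2:1, P3:0, P4:0, P5:0)

Incidence matrix C (rows=places, cols=transitions):
       t0   t1   t2
   P0  -3    0    0
   P1   0   -1    0
   P2   0    1    0
   P3   3    0    1
   P4   0    1    3
   P5  -1    0   -3

Candidate y = [0, 1, 1, 0, 0, 0]; check y·C column-wise:
  col t0: 0·-3 + 1·0 + 1·0 + 0·3 + 0·-1 = 0
  col t1: 1·-1 + 1·1 + 0·1 = 0
  col t2: 1·0 + 1·0 + 0·1 + 0·3 + 0·-3 = 0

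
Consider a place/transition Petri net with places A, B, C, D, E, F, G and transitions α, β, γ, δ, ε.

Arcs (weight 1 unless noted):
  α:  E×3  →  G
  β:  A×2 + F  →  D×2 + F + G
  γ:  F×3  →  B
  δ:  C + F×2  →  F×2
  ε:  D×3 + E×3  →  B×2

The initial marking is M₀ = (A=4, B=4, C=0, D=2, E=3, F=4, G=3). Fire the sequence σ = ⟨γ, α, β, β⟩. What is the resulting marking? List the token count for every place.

step 1: fire γ:  (A=4, B=4, C=0, D=2, E=3, F=4, G=3) → (A=4, B=5, C=0, D=2, E=3, F=1, G=3)
step 2: fire α:  (A=4, B=5, C=0, D=2, E=3, F=1, G=3) → (A=4, B=5, C=0, D=2, E=0, F=1, G=4)
step 3: fire β:  (A=4, B=5, C=0, D=2, E=0, F=1, G=4) → (A=2, B=5, C=0, D=4, E=0, F=1, G=5)
step 4: fire β:  (A=2, B=5, C=0, D=4, E=0, F=1, G=5) → (A=0, B=5, C=0, D=6, E=0, F=1, G=6)

(A=0, B=5, C=0, D=6, E=0, F=1, G=6)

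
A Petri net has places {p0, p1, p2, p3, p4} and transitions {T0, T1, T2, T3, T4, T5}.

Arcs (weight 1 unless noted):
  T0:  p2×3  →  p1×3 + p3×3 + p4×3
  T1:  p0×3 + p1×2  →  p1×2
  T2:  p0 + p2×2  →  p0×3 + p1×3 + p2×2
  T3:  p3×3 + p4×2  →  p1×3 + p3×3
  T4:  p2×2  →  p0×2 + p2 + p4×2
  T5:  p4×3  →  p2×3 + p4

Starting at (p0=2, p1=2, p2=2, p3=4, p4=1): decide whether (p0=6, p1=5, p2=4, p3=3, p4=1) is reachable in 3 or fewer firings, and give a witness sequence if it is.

depth 0: 1 marking
depth 1: 3 markings reached so far
depth 2: 9 markings reached so far
depth 3: 19 markings reached so far
target is not among the 19 markings reachable within 3 steps

NO — not reachable within 3 firings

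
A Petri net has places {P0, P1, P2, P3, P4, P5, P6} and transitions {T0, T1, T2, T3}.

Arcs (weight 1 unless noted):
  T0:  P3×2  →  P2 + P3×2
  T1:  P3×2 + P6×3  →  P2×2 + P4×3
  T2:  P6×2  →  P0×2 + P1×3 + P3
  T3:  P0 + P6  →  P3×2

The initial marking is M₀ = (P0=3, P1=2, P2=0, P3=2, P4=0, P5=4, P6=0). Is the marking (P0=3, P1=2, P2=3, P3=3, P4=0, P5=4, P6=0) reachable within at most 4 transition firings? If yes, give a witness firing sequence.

NO — not reachable within 4 firings

depth 0: 1 marking
depth 1: 2 markings reached so far
depth 2: 3 markings reached so far
depth 3: 4 markings reached so far
depth 4: 5 markings reached so far
target is not among the 5 markings reachable within 4 steps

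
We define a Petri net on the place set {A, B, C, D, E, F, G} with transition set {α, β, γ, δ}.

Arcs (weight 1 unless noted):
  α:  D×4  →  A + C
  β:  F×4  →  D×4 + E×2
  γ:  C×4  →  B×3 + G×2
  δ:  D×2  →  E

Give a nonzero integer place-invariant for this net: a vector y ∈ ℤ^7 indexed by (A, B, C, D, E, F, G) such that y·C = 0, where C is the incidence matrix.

y = (A:3, B:-4, C:-3, D:0, E:0, F:0, G:0)

Incidence matrix C (rows=places, cols=transitions):
        α    β    γ    δ
    A   1    0    0    0
    B   0    0    3    0
    C   1    0   -4    0
    D  -4    4    0   -2
    E   0    2    0    1
    F   0   -4    0    0
    G   0    0    2    0

Candidate y = [3, -4, -3, 0, 0, 0, 0]; check y·C column-wise:
  col α: 3·1 + -4·0 + -3·1 + 0·-4 = 0
  col β: 3·0 + -4·0 + -3·0 + 0·4 + 0·2 + 0·-4 = 0
  col γ: 3·0 + -4·3 + -3·-4 + 0·2 = 0
  col δ: 3·0 + -4·0 + -3·0 + 0·-2 + 0·1 = 0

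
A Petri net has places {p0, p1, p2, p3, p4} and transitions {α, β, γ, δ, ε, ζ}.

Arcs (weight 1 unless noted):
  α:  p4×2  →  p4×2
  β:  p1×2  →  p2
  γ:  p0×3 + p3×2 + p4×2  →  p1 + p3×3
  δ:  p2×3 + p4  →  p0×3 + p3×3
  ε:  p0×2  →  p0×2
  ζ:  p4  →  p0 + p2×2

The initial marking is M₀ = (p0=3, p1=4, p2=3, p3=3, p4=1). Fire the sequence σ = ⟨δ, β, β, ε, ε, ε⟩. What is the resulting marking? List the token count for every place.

step 1: fire δ:  (p0=3, p1=4, p2=3, p3=3, p4=1) → (p0=6, p1=4, p2=0, p3=6, p4=0)
step 2: fire β:  (p0=6, p1=4, p2=0, p3=6, p4=0) → (p0=6, p1=2, p2=1, p3=6, p4=0)
step 3: fire β:  (p0=6, p1=2, p2=1, p3=6, p4=0) → (p0=6, p1=0, p2=2, p3=6, p4=0)
step 4: fire ε:  (p0=6, p1=0, p2=2, p3=6, p4=0) → (p0=6, p1=0, p2=2, p3=6, p4=0)
step 5: fire ε:  (p0=6, p1=0, p2=2, p3=6, p4=0) → (p0=6, p1=0, p2=2, p3=6, p4=0)
step 6: fire ε:  (p0=6, p1=0, p2=2, p3=6, p4=0) → (p0=6, p1=0, p2=2, p3=6, p4=0)

(p0=6, p1=0, p2=2, p3=6, p4=0)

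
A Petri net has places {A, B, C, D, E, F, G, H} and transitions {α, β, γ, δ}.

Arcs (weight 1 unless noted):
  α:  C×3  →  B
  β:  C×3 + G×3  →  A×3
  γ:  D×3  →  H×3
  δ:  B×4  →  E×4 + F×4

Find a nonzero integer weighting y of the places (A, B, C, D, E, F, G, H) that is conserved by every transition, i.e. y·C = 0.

Incidence matrix C (rows=places, cols=transitions):
        α    β    γ    δ
    A   0    3    0    0
    B   1    0    0   -4
    C  -3   -3    0    0
    D   0    0   -3    0
    E   0    0    0    4
    F   0    0    0    4
    G   0   -3    0    0
    H   0    0    3    0

Candidate y = [1, 3, 1, 0, 3, 0, 0, 0]; check y·C column-wise:
  col α: 1·0 + 3·1 + 1·-3 + 3·0 = 0
  col β: 1·3 + 3·0 + 1·-3 + 3·0 + 0·-3 = 0
  col γ: 1·0 + 3·0 + 1·0 + 0·-3 + 3·0 + 0·3 = 0
  col δ: 1·0 + 3·-4 + 1·0 + 3·4 + 0·4 = 0

y = (A:1, B:3, C:1, D:0, E:3, F:0, G:0, H:0)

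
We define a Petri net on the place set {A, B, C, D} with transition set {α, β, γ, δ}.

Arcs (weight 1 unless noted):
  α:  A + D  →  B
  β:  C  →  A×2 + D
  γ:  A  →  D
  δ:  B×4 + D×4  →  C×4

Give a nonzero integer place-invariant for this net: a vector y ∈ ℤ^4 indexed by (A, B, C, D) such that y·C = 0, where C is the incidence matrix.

Incidence matrix C (rows=places, cols=transitions):
        α    β    γ    δ
    A  -1    2   -1    0
    B   1    0    0   -4
    C   0   -1    0    4
    D  -1    1    1   -4

Candidate y = [1, 2, 3, 1]; check y·C column-wise:
  col α: 1·-1 + 2·1 + 3·0 + 1·-1 = 0
  col β: 1·2 + 2·0 + 3·-1 + 1·1 = 0
  col γ: 1·-1 + 2·0 + 3·0 + 1·1 = 0
  col δ: 1·0 + 2·-4 + 3·4 + 1·-4 = 0

y = (A:1, B:2, C:3, D:1)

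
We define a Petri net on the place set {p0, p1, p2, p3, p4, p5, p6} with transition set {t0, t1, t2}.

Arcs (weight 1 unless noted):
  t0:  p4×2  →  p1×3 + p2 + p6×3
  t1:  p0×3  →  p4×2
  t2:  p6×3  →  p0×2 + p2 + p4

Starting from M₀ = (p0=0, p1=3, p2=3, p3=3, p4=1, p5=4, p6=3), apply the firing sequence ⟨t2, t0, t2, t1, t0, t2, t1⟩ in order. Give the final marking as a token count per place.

(p0=0, p1=9, p2=8, p3=3, p4=4, p5=4, p6=0)

step 1: fire t2:  (p0=0, p1=3, p2=3, p3=3, p4=1, p5=4, p6=3) → (p0=2, p1=3, p2=4, p3=3, p4=2, p5=4, p6=0)
step 2: fire t0:  (p0=2, p1=3, p2=4, p3=3, p4=2, p5=4, p6=0) → (p0=2, p1=6, p2=5, p3=3, p4=0, p5=4, p6=3)
step 3: fire t2:  (p0=2, p1=6, p2=5, p3=3, p4=0, p5=4, p6=3) → (p0=4, p1=6, p2=6, p3=3, p4=1, p5=4, p6=0)
step 4: fire t1:  (p0=4, p1=6, p2=6, p3=3, p4=1, p5=4, p6=0) → (p0=1, p1=6, p2=6, p3=3, p4=3, p5=4, p6=0)
step 5: fire t0:  (p0=1, p1=6, p2=6, p3=3, p4=3, p5=4, p6=0) → (p0=1, p1=9, p2=7, p3=3, p4=1, p5=4, p6=3)
step 6: fire t2:  (p0=1, p1=9, p2=7, p3=3, p4=1, p5=4, p6=3) → (p0=3, p1=9, p2=8, p3=3, p4=2, p5=4, p6=0)
step 7: fire t1:  (p0=3, p1=9, p2=8, p3=3, p4=2, p5=4, p6=0) → (p0=0, p1=9, p2=8, p3=3, p4=4, p5=4, p6=0)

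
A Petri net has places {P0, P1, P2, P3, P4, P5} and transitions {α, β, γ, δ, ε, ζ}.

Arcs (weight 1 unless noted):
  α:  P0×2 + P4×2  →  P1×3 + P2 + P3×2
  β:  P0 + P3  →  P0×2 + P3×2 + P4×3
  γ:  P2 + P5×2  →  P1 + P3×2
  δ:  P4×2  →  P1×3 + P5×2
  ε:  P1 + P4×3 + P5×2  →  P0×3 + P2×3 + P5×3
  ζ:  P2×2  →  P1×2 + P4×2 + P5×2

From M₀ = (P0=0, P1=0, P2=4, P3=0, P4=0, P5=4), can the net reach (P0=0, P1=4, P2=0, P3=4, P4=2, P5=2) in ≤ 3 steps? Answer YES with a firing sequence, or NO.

step 1: fire γ:  (P0=0, P1=0, P2=4, P3=0, P4=0, P5=4) → (P0=0, P1=1, P2=3, P3=2, P4=0, P5=2)
step 2: fire γ:  (P0=0, P1=1, P2=3, P3=2, P4=0, P5=2) → (P0=0, P1=2, P2=2, P3=4, P4=0, P5=0)
step 3: fire ζ:  (P0=0, P1=2, P2=2, P3=4, P4=0, P5=0) → (P0=0, P1=4, P2=0, P3=4, P4=2, P5=2)

YES — reachable via ⟨γ, γ, ζ⟩ (3 firings)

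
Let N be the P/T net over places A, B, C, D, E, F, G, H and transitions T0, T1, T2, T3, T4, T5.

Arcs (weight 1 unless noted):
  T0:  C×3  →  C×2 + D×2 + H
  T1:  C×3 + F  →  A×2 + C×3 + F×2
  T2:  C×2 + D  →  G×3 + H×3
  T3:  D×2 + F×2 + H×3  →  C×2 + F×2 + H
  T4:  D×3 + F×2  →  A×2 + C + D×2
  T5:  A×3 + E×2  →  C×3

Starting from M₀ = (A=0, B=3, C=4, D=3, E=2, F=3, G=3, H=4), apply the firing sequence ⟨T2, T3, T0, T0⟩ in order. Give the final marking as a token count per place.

step 1: fire T2:  (A=0, B=3, C=4, D=3, E=2, F=3, G=3, H=4) → (A=0, B=3, C=2, D=2, E=2, F=3, G=6, H=7)
step 2: fire T3:  (A=0, B=3, C=2, D=2, E=2, F=3, G=6, H=7) → (A=0, B=3, C=4, D=0, E=2, F=3, G=6, H=5)
step 3: fire T0:  (A=0, B=3, C=4, D=0, E=2, F=3, G=6, H=5) → (A=0, B=3, C=3, D=2, E=2, F=3, G=6, H=6)
step 4: fire T0:  (A=0, B=3, C=3, D=2, E=2, F=3, G=6, H=6) → (A=0, B=3, C=2, D=4, E=2, F=3, G=6, H=7)

(A=0, B=3, C=2, D=4, E=2, F=3, G=6, H=7)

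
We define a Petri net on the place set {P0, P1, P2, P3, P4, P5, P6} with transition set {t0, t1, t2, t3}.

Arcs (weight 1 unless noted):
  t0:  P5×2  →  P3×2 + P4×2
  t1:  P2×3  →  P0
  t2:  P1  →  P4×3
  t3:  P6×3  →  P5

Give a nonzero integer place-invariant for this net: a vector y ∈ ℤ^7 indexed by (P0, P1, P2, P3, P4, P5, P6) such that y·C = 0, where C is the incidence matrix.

y = (P0:3, P1:0, P2:1, P3:0, P4:0, P5:0, P6:0)

Incidence matrix C (rows=places, cols=transitions):
       t0   t1   t2   t3
   P0   0    1    0    0
   P1   0    0   -1    0
   P2   0   -3    0    0
   P3   2    0    0    0
   P4   2    0    3    0
   P5  -2    0    0    1
   P6   0    0    0   -3

Candidate y = [3, 0, 1, 0, 0, 0, 0]; check y·C column-wise:
  col t0: 3·0 + 1·0 + 0·2 + 0·2 + 0·-2 = 0
  col t1: 3·1 + 1·-3 = 0
  col t2: 3·0 + 0·-1 + 1·0 + 0·3 = 0
  col t3: 3·0 + 1·0 + 0·1 + 0·-3 = 0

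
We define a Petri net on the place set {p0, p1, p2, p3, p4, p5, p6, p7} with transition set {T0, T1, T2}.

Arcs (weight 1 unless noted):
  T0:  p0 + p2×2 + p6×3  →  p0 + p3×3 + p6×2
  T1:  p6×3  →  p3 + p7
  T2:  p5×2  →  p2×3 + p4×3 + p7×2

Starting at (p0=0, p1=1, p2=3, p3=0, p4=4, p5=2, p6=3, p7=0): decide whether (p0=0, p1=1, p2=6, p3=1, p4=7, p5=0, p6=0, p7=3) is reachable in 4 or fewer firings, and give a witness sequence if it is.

YES — reachable via ⟨T1, T2⟩ (2 firings)

step 1: fire T1:  (p0=0, p1=1, p2=3, p3=0, p4=4, p5=2, p6=3, p7=0) → (p0=0, p1=1, p2=3, p3=1, p4=4, p5=2, p6=0, p7=1)
step 2: fire T2:  (p0=0, p1=1, p2=3, p3=1, p4=4, p5=2, p6=0, p7=1) → (p0=0, p1=1, p2=6, p3=1, p4=7, p5=0, p6=0, p7=3)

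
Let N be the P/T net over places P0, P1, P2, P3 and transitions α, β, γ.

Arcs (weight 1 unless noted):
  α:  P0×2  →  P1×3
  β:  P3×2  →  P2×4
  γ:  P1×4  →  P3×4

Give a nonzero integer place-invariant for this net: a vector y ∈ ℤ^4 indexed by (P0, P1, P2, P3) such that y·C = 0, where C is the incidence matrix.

y = (P0:3, P1:2, P2:1, P3:2)

Incidence matrix C (rows=places, cols=transitions):
        α    β    γ
   P0  -2    0    0
   P1   3    0   -4
   P2   0    4    0
   P3   0   -2    4

Candidate y = [3, 2, 1, 2]; check y·C column-wise:
  col α: 3·-2 + 2·3 + 1·0 + 2·0 = 0
  col β: 3·0 + 2·0 + 1·4 + 2·-2 = 0
  col γ: 3·0 + 2·-4 + 1·0 + 2·4 = 0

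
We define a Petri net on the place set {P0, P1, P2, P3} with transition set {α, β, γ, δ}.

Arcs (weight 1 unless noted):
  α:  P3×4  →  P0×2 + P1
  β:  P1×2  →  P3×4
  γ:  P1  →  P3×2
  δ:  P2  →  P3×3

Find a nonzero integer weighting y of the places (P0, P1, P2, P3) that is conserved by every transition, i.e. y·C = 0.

y = (P0:1, P1:2, P2:3, P3:1)

Incidence matrix C (rows=places, cols=transitions):
        α    β    γ    δ
   P0   2    0    0    0
   P1   1   -2   -1    0
   P2   0    0    0   -1
   P3  -4    4    2    3

Candidate y = [1, 2, 3, 1]; check y·C column-wise:
  col α: 1·2 + 2·1 + 3·0 + 1·-4 = 0
  col β: 1·0 + 2·-2 + 3·0 + 1·4 = 0
  col γ: 1·0 + 2·-1 + 3·0 + 1·2 = 0
  col δ: 1·0 + 2·0 + 3·-1 + 1·3 = 0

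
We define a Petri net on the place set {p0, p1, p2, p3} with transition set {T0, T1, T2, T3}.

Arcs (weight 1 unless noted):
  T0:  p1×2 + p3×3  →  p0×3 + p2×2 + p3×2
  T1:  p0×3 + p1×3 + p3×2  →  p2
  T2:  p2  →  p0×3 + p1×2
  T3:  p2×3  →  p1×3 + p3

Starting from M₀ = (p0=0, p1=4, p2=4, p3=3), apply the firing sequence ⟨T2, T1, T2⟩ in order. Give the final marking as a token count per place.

step 1: fire T2:  (p0=0, p1=4, p2=4, p3=3) → (p0=3, p1=6, p2=3, p3=3)
step 2: fire T1:  (p0=3, p1=6, p2=3, p3=3) → (p0=0, p1=3, p2=4, p3=1)
step 3: fire T2:  (p0=0, p1=3, p2=4, p3=1) → (p0=3, p1=5, p2=3, p3=1)

(p0=3, p1=5, p2=3, p3=1)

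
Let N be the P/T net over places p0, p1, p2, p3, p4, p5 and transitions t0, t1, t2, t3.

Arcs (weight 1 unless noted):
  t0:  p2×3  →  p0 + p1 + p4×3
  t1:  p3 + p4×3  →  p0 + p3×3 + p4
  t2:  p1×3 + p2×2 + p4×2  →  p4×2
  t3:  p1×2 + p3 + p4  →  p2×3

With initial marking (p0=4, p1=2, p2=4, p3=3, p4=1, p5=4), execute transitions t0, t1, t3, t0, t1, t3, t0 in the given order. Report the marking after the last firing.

step 1: fire t0:  (p0=4, p1=2, p2=4, p3=3, p4=1, p5=4) → (p0=5, p1=3, p2=1, p3=3, p4=4, p5=4)
step 2: fire t1:  (p0=5, p1=3, p2=1, p3=3, p4=4, p5=4) → (p0=6, p1=3, p2=1, p3=5, p4=2, p5=4)
step 3: fire t3:  (p0=6, p1=3, p2=1, p3=5, p4=2, p5=4) → (p0=6, p1=1, p2=4, p3=4, p4=1, p5=4)
step 4: fire t0:  (p0=6, p1=1, p2=4, p3=4, p4=1, p5=4) → (p0=7, p1=2, p2=1, p3=4, p4=4, p5=4)
step 5: fire t1:  (p0=7, p1=2, p2=1, p3=4, p4=4, p5=4) → (p0=8, p1=2, p2=1, p3=6, p4=2, p5=4)
step 6: fire t3:  (p0=8, p1=2, p2=1, p3=6, p4=2, p5=4) → (p0=8, p1=0, p2=4, p3=5, p4=1, p5=4)
step 7: fire t0:  (p0=8, p1=0, p2=4, p3=5, p4=1, p5=4) → (p0=9, p1=1, p2=1, p3=5, p4=4, p5=4)

(p0=9, p1=1, p2=1, p3=5, p4=4, p5=4)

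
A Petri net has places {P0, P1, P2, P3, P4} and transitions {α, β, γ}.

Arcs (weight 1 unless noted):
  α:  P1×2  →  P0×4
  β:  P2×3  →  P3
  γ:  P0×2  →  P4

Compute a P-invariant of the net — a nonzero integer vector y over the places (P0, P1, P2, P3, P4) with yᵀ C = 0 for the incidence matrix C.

Incidence matrix C (rows=places, cols=transitions):
        α    β    γ
   P0   4    0   -2
   P1  -2    0    0
   P2   0   -3    0
   P3   0    1    0
   P4   0    0    1

Candidate y = [0, 0, 1, 3, 0]; check y·C column-wise:
  col α: 0·4 + 0·-2 + 1·0 + 3·0 = 0
  col β: 1·-3 + 3·1 = 0
  col γ: 0·-2 + 1·0 + 3·0 + 0·1 = 0

y = (P0:0, P1:0, P2:1, P3:3, P4:0)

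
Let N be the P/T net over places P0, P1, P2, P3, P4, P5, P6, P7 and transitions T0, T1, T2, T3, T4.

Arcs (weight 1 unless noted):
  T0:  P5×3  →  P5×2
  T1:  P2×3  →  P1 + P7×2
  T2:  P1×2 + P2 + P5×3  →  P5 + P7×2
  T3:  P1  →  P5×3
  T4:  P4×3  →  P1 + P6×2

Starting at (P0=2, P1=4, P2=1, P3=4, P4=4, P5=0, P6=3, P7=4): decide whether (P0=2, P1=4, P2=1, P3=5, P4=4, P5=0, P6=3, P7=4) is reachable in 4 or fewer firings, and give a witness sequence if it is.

depth 0: 1 marking
depth 1: 3 markings reached so far
depth 2: 7 markings reached so far
depth 3: 13 markings reached so far
depth 4: 20 markings reached so far
target is not among the 20 markings reachable within 4 steps

NO — not reachable within 4 firings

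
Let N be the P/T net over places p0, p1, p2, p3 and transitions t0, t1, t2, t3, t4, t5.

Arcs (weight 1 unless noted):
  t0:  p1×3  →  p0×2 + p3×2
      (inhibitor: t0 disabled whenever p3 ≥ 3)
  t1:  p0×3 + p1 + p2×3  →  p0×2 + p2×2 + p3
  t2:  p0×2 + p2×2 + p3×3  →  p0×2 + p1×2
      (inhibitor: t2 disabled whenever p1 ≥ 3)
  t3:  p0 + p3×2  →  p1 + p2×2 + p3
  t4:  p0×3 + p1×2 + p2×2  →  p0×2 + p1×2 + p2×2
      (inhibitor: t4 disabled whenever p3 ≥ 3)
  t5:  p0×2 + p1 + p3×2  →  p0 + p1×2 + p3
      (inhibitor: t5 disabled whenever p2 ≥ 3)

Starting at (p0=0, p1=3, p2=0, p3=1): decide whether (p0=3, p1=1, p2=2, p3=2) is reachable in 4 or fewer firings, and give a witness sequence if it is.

NO — not reachable within 4 firings

depth 0: 1 marking
depth 1: 2 markings reached so far
depth 2: 3 markings reached so far
depth 3: 4 markings reached so far
depth 4: 4 markings reached so far
(frontier empty at depth 4; search complete)
target is not among the 4 markings reachable within 4 steps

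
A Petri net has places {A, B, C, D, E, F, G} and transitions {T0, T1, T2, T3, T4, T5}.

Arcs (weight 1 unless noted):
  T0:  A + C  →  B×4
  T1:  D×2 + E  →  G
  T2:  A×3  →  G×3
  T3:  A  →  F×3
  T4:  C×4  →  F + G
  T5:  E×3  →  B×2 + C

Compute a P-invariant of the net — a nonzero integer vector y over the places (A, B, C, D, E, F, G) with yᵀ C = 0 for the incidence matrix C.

Incidence matrix C (rows=places, cols=transitions):
       T0   T1   T2   T3   T4   T5
    A  -1    0   -3   -1    0    0
    B   4    0    0    0    0    2
    C  -1    0    0    0   -4    1
    D   0   -2    0    0    0    0
    E   0   -1    0    0    0   -3
    F   0    0    0    3    1    0
    G   0    1    3    0    1    0

Candidate y = [3, 1, 1, 1, 1, 1, 3]; check y·C column-wise:
  col T0: 3·-1 + 1·4 + 1·-1 + 1·0 + 1·0 + 1·0 + 3·0 = 0
  col T1: 3·0 + 1·0 + 1·0 + 1·-2 + 1·-1 + 1·0 + 3·1 = 0
  col T2: 3·-3 + 1·0 + 1·0 + 1·0 + 1·0 + 1·0 + 3·3 = 0
  col T3: 3·-1 + 1·0 + 1·0 + 1·0 + 1·0 + 1·3 + 3·0 = 0
  col T4: 3·0 + 1·0 + 1·-4 + 1·0 + 1·0 + 1·1 + 3·1 = 0
  col T5: 3·0 + 1·2 + 1·1 + 1·0 + 1·-3 + 1·0 + 3·0 = 0

y = (A:3, B:1, C:1, D:1, E:1, F:1, G:3)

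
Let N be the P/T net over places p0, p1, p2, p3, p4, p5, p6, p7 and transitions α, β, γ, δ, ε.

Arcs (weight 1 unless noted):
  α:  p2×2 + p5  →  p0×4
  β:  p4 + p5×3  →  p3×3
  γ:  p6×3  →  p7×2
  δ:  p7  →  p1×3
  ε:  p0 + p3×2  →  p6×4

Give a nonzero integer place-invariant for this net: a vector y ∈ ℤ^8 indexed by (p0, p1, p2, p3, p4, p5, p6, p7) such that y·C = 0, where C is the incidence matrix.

y = (p0:2, p1:0, p2:4, p3:-1, p4:-3, p5:0, p6:0, p7:0)

Incidence matrix C (rows=places, cols=transitions):
        α    β    γ    δ    ε
   p0   4    0    0    0   -1
   p1   0    0    0    3    0
   p2  -2    0    0    0    0
   p3   0    3    0    0   -2
   p4   0   -1    0    0    0
   p5  -1   -3    0    0    0
   p6   0    0   -3    0    4
   p7   0    0    2   -1    0

Candidate y = [2, 0, 4, -1, -3, 0, 0, 0]; check y·C column-wise:
  col α: 2·4 + 4·-2 + -1·0 + -3·0 + 0·-1 = 0
  col β: 2·0 + 4·0 + -1·3 + -3·-1 + 0·-3 = 0
  col γ: 2·0 + 4·0 + -1·0 + -3·0 + 0·-3 + 0·2 = 0
  col δ: 2·0 + 0·3 + 4·0 + -1·0 + -3·0 + 0·-1 = 0
  col ε: 2·-1 + 4·0 + -1·-2 + -3·0 + 0·4 = 0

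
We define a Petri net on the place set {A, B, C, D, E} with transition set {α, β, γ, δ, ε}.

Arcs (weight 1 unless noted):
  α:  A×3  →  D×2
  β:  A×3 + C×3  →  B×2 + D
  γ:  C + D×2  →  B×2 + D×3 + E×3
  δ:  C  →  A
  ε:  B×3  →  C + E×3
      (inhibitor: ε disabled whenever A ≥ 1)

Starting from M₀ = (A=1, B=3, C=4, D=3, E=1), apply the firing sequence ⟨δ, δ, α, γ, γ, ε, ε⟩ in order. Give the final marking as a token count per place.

step 1: fire δ:  (A=1, B=3, C=4, D=3, E=1) → (A=2, B=3, C=3, D=3, E=1)
step 2: fire δ:  (A=2, B=3, C=3, D=3, E=1) → (A=3, B=3, C=2, D=3, E=1)
step 3: fire α:  (A=3, B=3, C=2, D=3, E=1) → (A=0, B=3, C=2, D=5, E=1)
step 4: fire γ:  (A=0, B=3, C=2, D=5, E=1) → (A=0, B=5, C=1, D=6, E=4)
step 5: fire γ:  (A=0, B=5, C=1, D=6, E=4) → (A=0, B=7, C=0, D=7, E=7)
step 6: fire ε:  (A=0, B=7, C=0, D=7, E=7) → (A=0, B=4, C=1, D=7, E=10)
step 7: fire ε:  (A=0, B=4, C=1, D=7, E=10) → (A=0, B=1, C=2, D=7, E=13)

(A=0, B=1, C=2, D=7, E=13)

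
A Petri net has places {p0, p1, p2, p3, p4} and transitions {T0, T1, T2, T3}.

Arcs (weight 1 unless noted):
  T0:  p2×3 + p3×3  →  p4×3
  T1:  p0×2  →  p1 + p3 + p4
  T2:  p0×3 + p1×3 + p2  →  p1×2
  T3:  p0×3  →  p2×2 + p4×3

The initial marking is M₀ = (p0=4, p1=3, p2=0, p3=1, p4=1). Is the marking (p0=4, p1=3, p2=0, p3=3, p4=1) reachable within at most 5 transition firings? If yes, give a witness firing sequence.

NO — not reachable within 5 firings

depth 0: 1 marking
depth 1: 3 markings reached so far
depth 2: 4 markings reached so far
depth 3: 4 markings reached so far
(frontier empty at depth 3; search complete)
target is not among the 4 markings reachable within 5 steps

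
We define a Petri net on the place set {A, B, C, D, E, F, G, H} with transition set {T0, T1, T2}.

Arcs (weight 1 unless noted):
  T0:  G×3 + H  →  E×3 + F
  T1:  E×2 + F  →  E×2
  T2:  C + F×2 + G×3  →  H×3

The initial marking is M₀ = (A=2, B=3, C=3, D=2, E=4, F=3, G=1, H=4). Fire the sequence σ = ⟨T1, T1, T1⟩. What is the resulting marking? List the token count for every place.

step 1: fire T1:  (A=2, B=3, C=3, D=2, E=4, F=3, G=1, H=4) → (A=2, B=3, C=3, D=2, E=4, F=2, G=1, H=4)
step 2: fire T1:  (A=2, B=3, C=3, D=2, E=4, F=2, G=1, H=4) → (A=2, B=3, C=3, D=2, E=4, F=1, G=1, H=4)
step 3: fire T1:  (A=2, B=3, C=3, D=2, E=4, F=1, G=1, H=4) → (A=2, B=3, C=3, D=2, E=4, F=0, G=1, H=4)

(A=2, B=3, C=3, D=2, E=4, F=0, G=1, H=4)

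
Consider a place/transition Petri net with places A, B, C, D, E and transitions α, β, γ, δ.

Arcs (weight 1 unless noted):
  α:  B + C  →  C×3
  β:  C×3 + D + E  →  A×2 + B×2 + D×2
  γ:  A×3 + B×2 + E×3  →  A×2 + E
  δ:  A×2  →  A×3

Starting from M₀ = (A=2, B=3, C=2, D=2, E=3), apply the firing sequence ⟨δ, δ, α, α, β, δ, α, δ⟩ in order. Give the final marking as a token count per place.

step 1: fire δ:  (A=2, B=3, C=2, D=2, E=3) → (A=3, B=3, C=2, D=2, E=3)
step 2: fire δ:  (A=3, B=3, C=2, D=2, E=3) → (A=4, B=3, C=2, D=2, E=3)
step 3: fire α:  (A=4, B=3, C=2, D=2, E=3) → (A=4, B=2, C=4, D=2, E=3)
step 4: fire α:  (A=4, B=2, C=4, D=2, E=3) → (A=4, B=1, C=6, D=2, E=3)
step 5: fire β:  (A=4, B=1, C=6, D=2, E=3) → (A=6, B=3, C=3, D=3, E=2)
step 6: fire δ:  (A=6, B=3, C=3, D=3, E=2) → (A=7, B=3, C=3, D=3, E=2)
step 7: fire α:  (A=7, B=3, C=3, D=3, E=2) → (A=7, B=2, C=5, D=3, E=2)
step 8: fire δ:  (A=7, B=2, C=5, D=3, E=2) → (A=8, B=2, C=5, D=3, E=2)

(A=8, B=2, C=5, D=3, E=2)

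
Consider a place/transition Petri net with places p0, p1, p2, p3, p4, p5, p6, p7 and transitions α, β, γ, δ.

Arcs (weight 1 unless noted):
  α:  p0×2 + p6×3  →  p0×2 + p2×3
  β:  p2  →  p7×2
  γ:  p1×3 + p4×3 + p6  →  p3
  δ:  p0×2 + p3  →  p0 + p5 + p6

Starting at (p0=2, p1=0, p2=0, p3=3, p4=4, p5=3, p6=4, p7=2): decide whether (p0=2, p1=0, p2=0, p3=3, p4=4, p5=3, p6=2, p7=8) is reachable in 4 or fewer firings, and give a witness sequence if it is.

NO — not reachable within 4 firings

depth 0: 1 marking
depth 1: 3 markings reached so far
depth 2: 5 markings reached so far
depth 3: 7 markings reached so far
depth 4: 9 markings reached so far
target is not among the 9 markings reachable within 4 steps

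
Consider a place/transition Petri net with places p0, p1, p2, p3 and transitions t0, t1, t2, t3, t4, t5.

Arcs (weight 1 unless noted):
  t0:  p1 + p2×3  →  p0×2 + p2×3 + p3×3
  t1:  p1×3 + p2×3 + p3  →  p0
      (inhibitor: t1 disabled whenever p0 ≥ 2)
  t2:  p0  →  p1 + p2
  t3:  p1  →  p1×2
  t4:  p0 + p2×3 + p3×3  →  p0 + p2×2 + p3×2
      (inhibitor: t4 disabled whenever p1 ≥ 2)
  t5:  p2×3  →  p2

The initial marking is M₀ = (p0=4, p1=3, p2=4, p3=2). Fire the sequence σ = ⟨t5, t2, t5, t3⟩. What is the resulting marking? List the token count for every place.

step 1: fire t5:  (p0=4, p1=3, p2=4, p3=2) → (p0=4, p1=3, p2=2, p3=2)
step 2: fire t2:  (p0=4, p1=3, p2=2, p3=2) → (p0=3, p1=4, p2=3, p3=2)
step 3: fire t5:  (p0=3, p1=4, p2=3, p3=2) → (p0=3, p1=4, p2=1, p3=2)
step 4: fire t3:  (p0=3, p1=4, p2=1, p3=2) → (p0=3, p1=5, p2=1, p3=2)

(p0=3, p1=5, p2=1, p3=2)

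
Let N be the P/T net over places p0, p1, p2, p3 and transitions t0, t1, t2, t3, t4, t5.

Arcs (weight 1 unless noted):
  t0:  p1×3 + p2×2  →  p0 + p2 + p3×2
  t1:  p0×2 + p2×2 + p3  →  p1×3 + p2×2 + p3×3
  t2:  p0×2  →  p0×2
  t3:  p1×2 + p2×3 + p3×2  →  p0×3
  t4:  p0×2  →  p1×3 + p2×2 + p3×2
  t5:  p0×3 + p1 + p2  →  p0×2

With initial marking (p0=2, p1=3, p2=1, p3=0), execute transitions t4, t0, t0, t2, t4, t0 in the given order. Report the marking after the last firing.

step 1: fire t4:  (p0=2, p1=3, p2=1, p3=0) → (p0=0, p1=6, p2=3, p3=2)
step 2: fire t0:  (p0=0, p1=6, p2=3, p3=2) → (p0=1, p1=3, p2=2, p3=4)
step 3: fire t0:  (p0=1, p1=3, p2=2, p3=4) → (p0=2, p1=0, p2=1, p3=6)
step 4: fire t2:  (p0=2, p1=0, p2=1, p3=6) → (p0=2, p1=0, p2=1, p3=6)
step 5: fire t4:  (p0=2, p1=0, p2=1, p3=6) → (p0=0, p1=3, p2=3, p3=8)
step 6: fire t0:  (p0=0, p1=3, p2=3, p3=8) → (p0=1, p1=0, p2=2, p3=10)

(p0=1, p1=0, p2=2, p3=10)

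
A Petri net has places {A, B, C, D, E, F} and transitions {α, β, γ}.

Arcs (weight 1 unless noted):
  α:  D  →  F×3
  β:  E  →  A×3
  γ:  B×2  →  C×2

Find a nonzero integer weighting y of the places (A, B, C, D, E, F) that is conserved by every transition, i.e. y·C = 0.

Incidence matrix C (rows=places, cols=transitions):
        α    β    γ
    A   0    3    0
    B   0    0   -2
    C   0    0    2
    D  -1    0    0
    E   0   -1    0
    F   3    0    0

Candidate y = [0, 1, 1, 0, 0, 0]; check y·C column-wise:
  col α: 1·0 + 1·0 + 0·-1 + 0·3 = 0
  col β: 0·3 + 1·0 + 1·0 + 0·-1 = 0
  col γ: 1·-2 + 1·2 = 0

y = (A:0, B:1, C:1, D:0, E:0, F:0)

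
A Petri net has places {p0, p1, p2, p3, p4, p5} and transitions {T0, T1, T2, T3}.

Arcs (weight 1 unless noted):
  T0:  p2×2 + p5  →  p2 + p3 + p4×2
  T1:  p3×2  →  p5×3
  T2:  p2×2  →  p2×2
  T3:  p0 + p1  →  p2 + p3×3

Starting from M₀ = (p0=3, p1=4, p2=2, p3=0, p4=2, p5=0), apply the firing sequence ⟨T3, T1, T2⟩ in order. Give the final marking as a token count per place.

step 1: fire T3:  (p0=3, p1=4, p2=2, p3=0, p4=2, p5=0) → (p0=2, p1=3, p2=3, p3=3, p4=2, p5=0)
step 2: fire T1:  (p0=2, p1=3, p2=3, p3=3, p4=2, p5=0) → (p0=2, p1=3, p2=3, p3=1, p4=2, p5=3)
step 3: fire T2:  (p0=2, p1=3, p2=3, p3=1, p4=2, p5=3) → (p0=2, p1=3, p2=3, p3=1, p4=2, p5=3)

(p0=2, p1=3, p2=3, p3=1, p4=2, p5=3)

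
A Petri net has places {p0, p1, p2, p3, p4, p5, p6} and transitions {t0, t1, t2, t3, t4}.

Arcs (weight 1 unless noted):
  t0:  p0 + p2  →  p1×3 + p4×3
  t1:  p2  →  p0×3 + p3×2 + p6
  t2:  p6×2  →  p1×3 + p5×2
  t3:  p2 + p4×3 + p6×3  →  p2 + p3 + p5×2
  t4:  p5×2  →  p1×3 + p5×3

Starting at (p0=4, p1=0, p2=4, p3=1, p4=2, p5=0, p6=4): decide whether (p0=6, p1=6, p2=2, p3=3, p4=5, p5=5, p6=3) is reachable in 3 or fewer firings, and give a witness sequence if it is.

depth 0: 1 marking
depth 1: 4 markings reached so far
depth 2: 12 markings reached so far
depth 3: 28 markings reached so far
target is not among the 28 markings reachable within 3 steps

NO — not reachable within 3 firings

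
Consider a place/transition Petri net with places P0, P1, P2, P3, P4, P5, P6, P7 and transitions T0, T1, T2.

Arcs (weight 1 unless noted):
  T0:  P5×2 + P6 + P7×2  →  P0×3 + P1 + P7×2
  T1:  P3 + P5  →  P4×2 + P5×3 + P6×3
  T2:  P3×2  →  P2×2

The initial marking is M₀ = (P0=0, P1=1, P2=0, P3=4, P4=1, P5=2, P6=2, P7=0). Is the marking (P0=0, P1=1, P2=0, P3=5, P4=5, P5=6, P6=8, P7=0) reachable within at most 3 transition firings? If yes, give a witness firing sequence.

depth 0: 1 marking
depth 1: 3 markings reached so far
depth 2: 6 markings reached so far
depth 3: 8 markings reached so far
target is not among the 8 markings reachable within 3 steps

NO — not reachable within 3 firings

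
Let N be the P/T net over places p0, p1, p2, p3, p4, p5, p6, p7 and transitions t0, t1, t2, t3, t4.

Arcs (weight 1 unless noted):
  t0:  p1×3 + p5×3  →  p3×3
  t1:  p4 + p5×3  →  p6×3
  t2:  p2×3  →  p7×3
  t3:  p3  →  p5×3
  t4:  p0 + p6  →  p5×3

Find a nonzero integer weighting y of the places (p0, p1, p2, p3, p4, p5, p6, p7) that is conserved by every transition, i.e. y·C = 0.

Incidence matrix C (rows=places, cols=transitions):
       t0   t1   t2   t3   t4
   p0   0    0    0    0   -1
   p1  -3    0    0    0    0
   p2   0    0   -3    0    0
   p3   3    0    0   -1    0
   p4   0   -1    0    0    0
   p5  -3   -3    0    3    3
   p6   0    3    0    0   -1
   p7   0    0    3    0    0

Candidate y = [3, 2, 0, 3, -3, 1, 0, 0]; check y·C column-wise:
  col t0: 3·0 + 2·-3 + 3·3 + -3·0 + 1·-3 = 0
  col t1: 3·0 + 2·0 + 3·0 + -3·-1 + 1·-3 + 0·3 = 0
  col t2: 3·0 + 2·0 + 0·-3 + 3·0 + -3·0 + 1·0 + 0·3 = 0
  col t3: 3·0 + 2·0 + 3·-1 + -3·0 + 1·3 = 0
  col t4: 3·-1 + 2·0 + 3·0 + -3·0 + 1·3 + 0·-1 = 0

y = (p0:3, p1:2, p2:0, p3:3, p4:-3, p5:1, p6:0, p7:0)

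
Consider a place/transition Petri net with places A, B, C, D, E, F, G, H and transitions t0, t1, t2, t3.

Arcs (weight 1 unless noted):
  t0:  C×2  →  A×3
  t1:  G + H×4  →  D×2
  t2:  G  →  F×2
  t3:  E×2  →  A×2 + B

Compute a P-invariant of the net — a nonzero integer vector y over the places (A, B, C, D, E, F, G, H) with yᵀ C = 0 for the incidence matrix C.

Incidence matrix C (rows=places, cols=transitions):
       t0   t1   t2   t3
    A   3    0    0    2
    B   0    0    0    1
    C  -2    0    0    0
    D   0    2    0    0
    E   0    0    0   -2
    F   0    0    2    0
    G   0   -1   -1    0
    H   0   -4    0    0

Candidate y = [2, -4, 3, 0, 0, 0, 0, 0]; check y·C column-wise:
  col t0: 2·3 + -4·0 + 3·-2 = 0
  col t1: 2·0 + -4·0 + 3·0 + 0·2 + 0·-1 + 0·-4 = 0
  col t2: 2·0 + -4·0 + 3·0 + 0·2 + 0·-1 = 0
  col t3: 2·2 + -4·1 + 3·0 + 0·-2 = 0

y = (A:2, B:-4, C:3, D:0, E:0, F:0, G:0, H:0)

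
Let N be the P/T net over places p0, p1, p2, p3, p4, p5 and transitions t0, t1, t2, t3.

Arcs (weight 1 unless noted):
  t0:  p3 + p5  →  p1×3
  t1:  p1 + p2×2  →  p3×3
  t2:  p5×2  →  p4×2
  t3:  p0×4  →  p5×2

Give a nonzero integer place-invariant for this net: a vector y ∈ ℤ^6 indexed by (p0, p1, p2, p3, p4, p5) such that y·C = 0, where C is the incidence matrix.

y = (p0:0, p1:1, p2:4, p3:3, p4:0, p5:0)

Incidence matrix C (rows=places, cols=transitions):
       t0   t1   t2   t3
   p0   0    0    0   -4
   p1   3   -1    0    0
   p2   0   -2    0    0
   p3  -1    3    0    0
   p4   0    0    2    0
   p5  -1    0   -2    2

Candidate y = [0, 1, 4, 3, 0, 0]; check y·C column-wise:
  col t0: 1·3 + 4·0 + 3·-1 + 0·-1 = 0
  col t1: 1·-1 + 4·-2 + 3·3 = 0
  col t2: 1·0 + 4·0 + 3·0 + 0·2 + 0·-2 = 0
  col t3: 0·-4 + 1·0 + 4·0 + 3·0 + 0·2 = 0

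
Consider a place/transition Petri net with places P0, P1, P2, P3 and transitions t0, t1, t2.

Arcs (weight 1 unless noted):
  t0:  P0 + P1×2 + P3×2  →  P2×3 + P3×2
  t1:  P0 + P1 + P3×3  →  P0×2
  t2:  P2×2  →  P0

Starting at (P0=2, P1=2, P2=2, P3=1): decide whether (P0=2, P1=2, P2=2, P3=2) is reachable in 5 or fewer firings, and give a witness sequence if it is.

NO — not reachable within 5 firings

depth 0: 1 marking
depth 1: 2 markings reached so far
depth 2: 2 markings reached so far
(frontier empty at depth 2; search complete)
target is not among the 2 markings reachable within 5 steps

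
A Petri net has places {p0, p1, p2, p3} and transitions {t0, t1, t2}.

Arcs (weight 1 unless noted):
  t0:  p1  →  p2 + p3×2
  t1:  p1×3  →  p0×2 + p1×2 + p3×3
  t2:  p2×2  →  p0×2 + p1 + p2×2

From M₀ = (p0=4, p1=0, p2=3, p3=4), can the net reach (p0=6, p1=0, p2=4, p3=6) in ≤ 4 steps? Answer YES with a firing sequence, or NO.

step 1: fire t2:  (p0=4, p1=0, p2=3, p3=4) → (p0=6, p1=1, p2=3, p3=4)
step 2: fire t0:  (p0=6, p1=1, p2=3, p3=4) → (p0=6, p1=0, p2=4, p3=6)

YES — reachable via ⟨t2, t0⟩ (2 firings)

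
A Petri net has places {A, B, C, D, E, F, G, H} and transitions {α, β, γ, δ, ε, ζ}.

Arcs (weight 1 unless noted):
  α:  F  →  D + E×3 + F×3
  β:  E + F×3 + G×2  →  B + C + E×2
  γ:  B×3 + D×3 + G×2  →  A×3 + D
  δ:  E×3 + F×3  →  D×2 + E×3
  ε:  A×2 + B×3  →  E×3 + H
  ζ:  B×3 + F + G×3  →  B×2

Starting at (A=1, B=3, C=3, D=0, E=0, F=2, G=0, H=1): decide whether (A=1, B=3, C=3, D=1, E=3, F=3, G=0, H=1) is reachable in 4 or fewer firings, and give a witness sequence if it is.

depth 0: 1 marking
depth 1: 2 markings reached so far
depth 2: 4 markings reached so far
depth 3: 6 markings reached so far
depth 4: 9 markings reached so far
target is not among the 9 markings reachable within 4 steps

NO — not reachable within 4 firings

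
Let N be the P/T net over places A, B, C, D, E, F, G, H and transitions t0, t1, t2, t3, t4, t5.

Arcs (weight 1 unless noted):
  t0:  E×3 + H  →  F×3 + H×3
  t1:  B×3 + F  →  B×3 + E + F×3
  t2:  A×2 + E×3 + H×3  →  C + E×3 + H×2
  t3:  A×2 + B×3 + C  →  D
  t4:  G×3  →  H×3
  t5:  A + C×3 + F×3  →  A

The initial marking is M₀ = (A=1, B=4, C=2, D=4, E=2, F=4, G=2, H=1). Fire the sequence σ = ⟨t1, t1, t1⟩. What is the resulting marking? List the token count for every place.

(A=1, B=4, C=2, D=4, E=5, F=10, G=2, H=1)

step 1: fire t1:  (A=1, B=4, C=2, D=4, E=2, F=4, G=2, H=1) → (A=1, B=4, C=2, D=4, E=3, F=6, G=2, H=1)
step 2: fire t1:  (A=1, B=4, C=2, D=4, E=3, F=6, G=2, H=1) → (A=1, B=4, C=2, D=4, E=4, F=8, G=2, H=1)
step 3: fire t1:  (A=1, B=4, C=2, D=4, E=4, F=8, G=2, H=1) → (A=1, B=4, C=2, D=4, E=5, F=10, G=2, H=1)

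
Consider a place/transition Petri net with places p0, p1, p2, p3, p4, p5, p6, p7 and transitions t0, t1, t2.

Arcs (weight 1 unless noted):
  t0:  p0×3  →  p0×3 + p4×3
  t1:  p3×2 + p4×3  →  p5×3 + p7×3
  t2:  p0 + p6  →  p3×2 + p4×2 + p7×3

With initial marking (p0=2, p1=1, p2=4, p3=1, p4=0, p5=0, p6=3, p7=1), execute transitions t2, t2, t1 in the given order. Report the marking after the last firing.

(p0=0, p1=1, p2=4, p3=3, p4=1, p5=3, p6=1, p7=10)

step 1: fire t2:  (p0=2, p1=1, p2=4, p3=1, p4=0, p5=0, p6=3, p7=1) → (p0=1, p1=1, p2=4, p3=3, p4=2, p5=0, p6=2, p7=4)
step 2: fire t2:  (p0=1, p1=1, p2=4, p3=3, p4=2, p5=0, p6=2, p7=4) → (p0=0, p1=1, p2=4, p3=5, p4=4, p5=0, p6=1, p7=7)
step 3: fire t1:  (p0=0, p1=1, p2=4, p3=5, p4=4, p5=0, p6=1, p7=7) → (p0=0, p1=1, p2=4, p3=3, p4=1, p5=3, p6=1, p7=10)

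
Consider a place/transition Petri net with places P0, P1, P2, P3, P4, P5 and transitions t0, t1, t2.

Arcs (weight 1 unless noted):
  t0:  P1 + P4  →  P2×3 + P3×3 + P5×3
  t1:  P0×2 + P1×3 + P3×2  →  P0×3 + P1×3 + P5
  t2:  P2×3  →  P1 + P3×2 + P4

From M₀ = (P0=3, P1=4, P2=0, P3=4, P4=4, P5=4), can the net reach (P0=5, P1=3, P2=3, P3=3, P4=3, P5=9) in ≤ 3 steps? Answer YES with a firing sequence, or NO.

YES — reachable via ⟨t0, t1, t1⟩ (3 firings)

step 1: fire t0:  (P0=3, P1=4, P2=0, P3=4, P4=4, P5=4) → (P0=3, P1=3, P2=3, P3=7, P4=3, P5=7)
step 2: fire t1:  (P0=3, P1=3, P2=3, P3=7, P4=3, P5=7) → (P0=4, P1=3, P2=3, P3=5, P4=3, P5=8)
step 3: fire t1:  (P0=4, P1=3, P2=3, P3=5, P4=3, P5=8) → (P0=5, P1=3, P2=3, P3=3, P4=3, P5=9)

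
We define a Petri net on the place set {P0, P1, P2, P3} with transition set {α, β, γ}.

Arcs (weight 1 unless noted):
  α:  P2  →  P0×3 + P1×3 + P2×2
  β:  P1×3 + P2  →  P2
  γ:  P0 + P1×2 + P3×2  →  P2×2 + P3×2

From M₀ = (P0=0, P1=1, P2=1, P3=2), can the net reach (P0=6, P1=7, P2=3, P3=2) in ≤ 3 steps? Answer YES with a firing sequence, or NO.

step 1: fire α:  (P0=0, P1=1, P2=1, P3=2) → (P0=3, P1=4, P2=2, P3=2)
step 2: fire α:  (P0=3, P1=4, P2=2, P3=2) → (P0=6, P1=7, P2=3, P3=2)

YES — reachable via ⟨α, α⟩ (2 firings)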